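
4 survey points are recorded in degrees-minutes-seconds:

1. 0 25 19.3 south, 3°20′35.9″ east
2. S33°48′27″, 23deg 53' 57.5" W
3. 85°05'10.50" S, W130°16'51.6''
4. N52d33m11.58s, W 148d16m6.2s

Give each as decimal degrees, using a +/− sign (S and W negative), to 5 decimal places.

1. -0.42203, 3.34331
2. -33.80750, -23.89931
3. -85.08625, -130.28100
4. 52.55322, -148.26839

Point 1:
  Latitude: 0 + 25/60 + 19.3/3600 = 0.422028
  S ⇒ negate
  Longitude: 3 + 20/60 + 35.9/3600 = 3.343306
  E → positive
Point 2:
  Lat: 33 + 48/60 + 27/3600 = 33.807500
  S → negative
  Longitude: 23° + 53/60 + 57.5/3600 = 23 + 0.883333 + 0.015972 = 23.899306
  W ⇒ negate
Point 3:
  φ: 85° + 5/60 + 10.5/3600 = 85 + 0.083333 + 0.002917 = 85.086250
  S ⇒ negate
  Longitude: 130° + 16/60 + 51.6/3600 = 130 + 0.266667 + 0.014333 = 130.281000
  W ⇒ negate
Point 4:
  Lat: 52 + 33/60 + 11.58/3600 = 52.553217
  N ⇒ keep positive
  Lon: 148° + 16/60 + 6.2/3600 = 148 + 0.266667 + 0.001722 = 148.268389
  W ⇒ negate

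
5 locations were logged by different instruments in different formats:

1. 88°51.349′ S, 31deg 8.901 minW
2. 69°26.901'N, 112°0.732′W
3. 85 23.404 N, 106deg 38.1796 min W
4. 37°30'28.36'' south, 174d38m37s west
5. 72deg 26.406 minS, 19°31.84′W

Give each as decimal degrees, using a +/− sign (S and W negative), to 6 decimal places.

Point 1:
  Lat: 51.349′ = 0.855817°; total 88.8558167
  S ⇒ negate
  Lon: 31 + 8.901/60 = 31.1483500
  W ⇒ negate
Point 2:
  Latitude: 26.901′ = 0.448350°; total 69.4483500
  N → positive
  λ: 112 + 0.732/60 = 112.0122000
  W ⇒ negate
Point 3:
  φ: 85 + 23.404/60 = 85.3900667
  N → positive
  Longitude: 106 + 38.1796/60 = 106.6363267
  hemisphere W, so the sign is −
Point 4:
  Latitude: 37° + 30/60 + 28.36/3600 = 37 + 0.500000 + 0.007878 = 37.5078778
  hemisphere S, so the sign is −
  Longitude: 174° + 38/60 + 37/3600 = 174 + 0.633333 + 0.010278 = 174.6436111
  W ⇒ negate
Point 5:
  Lat: 26.406′ = 0.440100°; total 72.4401000
  S → negative
  λ: 19 + 31.84/60 = 19.5306667
  W → negative

1. -88.855817, -31.148350
2. 69.448350, -112.012200
3. 85.390067, -106.636327
4. -37.507878, -174.643611
5. -72.440100, -19.530667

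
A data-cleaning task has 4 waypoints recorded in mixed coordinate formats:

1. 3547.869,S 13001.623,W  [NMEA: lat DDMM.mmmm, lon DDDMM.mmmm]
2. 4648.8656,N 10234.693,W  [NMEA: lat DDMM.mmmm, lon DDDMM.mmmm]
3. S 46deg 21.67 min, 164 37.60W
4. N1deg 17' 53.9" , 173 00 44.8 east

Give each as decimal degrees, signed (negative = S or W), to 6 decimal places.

1. -35.797817, -130.027050
2. 46.814427, -102.578217
3. -46.361167, -164.626667
4. 1.298306, 173.012444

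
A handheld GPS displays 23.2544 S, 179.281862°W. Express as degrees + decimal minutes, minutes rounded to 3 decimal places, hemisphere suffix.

23° 15.264′ S, 179° 16.912′ W

Latitude: minutes = (23.254400 − 23) × 60 = 15.26400
λ: 179° + 0.281862 × 60 = 179° 16.91172′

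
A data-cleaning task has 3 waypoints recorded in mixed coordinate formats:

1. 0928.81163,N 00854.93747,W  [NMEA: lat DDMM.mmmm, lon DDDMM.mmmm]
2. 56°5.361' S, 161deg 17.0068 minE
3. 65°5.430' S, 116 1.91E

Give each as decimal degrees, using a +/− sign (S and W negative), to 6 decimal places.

1. 9.480194, -8.915625
2. -56.089350, 161.283447
3. -65.090500, 116.031833

Point 1:
  φ: split at 2 digits → 09° and 28.81163′; 9 + 28.81163/60 = 9.4801938
  N ⇒ keep positive
  Longitude: degrees = first 3 digits = 8, minutes = 54.93747; 8 + 54.93747/60 = 8.9156245
  hemisphere W, so the sign is −
Point 2:
  Latitude: 56 + 5.361/60 = 56.0893500
  hemisphere S, so the sign is −
  λ: 161 + 17.0068/60 = 161.2834467
  E ⇒ keep positive
Point 3:
  Lat: 65 + 5.43/60 = 65.0905000
  S ⇒ negate
  λ: 1.91′ = 0.031833°; total 116.0318333
  E → positive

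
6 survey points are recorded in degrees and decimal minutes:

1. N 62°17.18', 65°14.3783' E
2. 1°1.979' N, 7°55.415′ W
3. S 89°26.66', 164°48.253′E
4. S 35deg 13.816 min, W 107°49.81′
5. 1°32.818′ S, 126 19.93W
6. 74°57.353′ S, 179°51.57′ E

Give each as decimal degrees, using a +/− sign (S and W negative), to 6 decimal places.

1. 62.286333, 65.239638
2. 1.032983, -7.923583
3. -89.444333, 164.804217
4. -35.230267, -107.830167
5. -1.546967, -126.332167
6. -74.955883, 179.859500

Point 1:
  Lat: 17.18′ = 0.286333°; total 62.2863333
  N → positive
  λ: 14.3783′ = 0.239638°; total 65.2396383
  E ⇒ keep positive
Point 2:
  Latitude: 1.979′ = 0.032983°; total 1.0329833
  N → positive
  Longitude: 55.415′ = 0.923583°; total 7.9235833
  W → negative
Point 3:
  φ: 89 + 26.66/60 = 89.4443333
  S → negative
  Longitude: 48.253′ = 0.804217°; total 164.8042167
  E → positive
Point 4:
  Latitude: 35 + 13.816/60 = 35.2302667
  hemisphere S, so the sign is −
  Lon: 107 + 49.81/60 = 107.8301667
  W ⇒ negate
Point 5:
  Latitude: 1 + 32.818/60 = 1.5469667
  hemisphere S, so the sign is −
  Lon: 126 + 19.93/60 = 126.3321667
  W → negative
Point 6:
  φ: 74 + 57.353/60 = 74.9558833
  hemisphere S, so the sign is −
  Lon: 179 + 51.57/60 = 179.8595000
  E ⇒ keep positive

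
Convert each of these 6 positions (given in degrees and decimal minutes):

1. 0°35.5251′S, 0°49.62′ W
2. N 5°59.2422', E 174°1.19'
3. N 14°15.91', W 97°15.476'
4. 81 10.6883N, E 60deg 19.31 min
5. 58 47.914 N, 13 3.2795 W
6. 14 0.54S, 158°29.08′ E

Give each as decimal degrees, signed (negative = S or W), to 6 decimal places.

Point 1:
  φ: 35.5251′ = 0.592085°; total 0.5920850
  S → negative
  λ: 0 + 49.62/60 = 0.8270000
  hemisphere W, so the sign is −
Point 2:
  Lat: 5 + 59.2422/60 = 5.9873700
  N ⇒ keep positive
  Longitude: 1.19′ = 0.019833°; total 174.0198333
  E ⇒ keep positive
Point 3:
  φ: 15.91′ = 0.265167°; total 14.2651667
  N ⇒ keep positive
  Lon: 15.476′ = 0.257933°; total 97.2579333
  hemisphere W, so the sign is −
Point 4:
  Lat: 10.6883′ = 0.178138°; total 81.1781383
  N → positive
  Longitude: 60 + 19.31/60 = 60.3218333
  E ⇒ keep positive
Point 5:
  Lat: 58 + 47.914/60 = 58.7985667
  N ⇒ keep positive
  λ: 3.2795′ = 0.054658°; total 13.0546583
  W ⇒ negate
Point 6:
  φ: 0.54′ = 0.009000°; total 14.0090000
  S → negative
  Lon: 158 + 29.08/60 = 158.4846667
  E ⇒ keep positive

1. -0.592085, -0.827000
2. 5.987370, 174.019833
3. 14.265167, -97.257933
4. 81.178138, 60.321833
5. 58.798567, -13.054658
6. -14.009000, 158.484667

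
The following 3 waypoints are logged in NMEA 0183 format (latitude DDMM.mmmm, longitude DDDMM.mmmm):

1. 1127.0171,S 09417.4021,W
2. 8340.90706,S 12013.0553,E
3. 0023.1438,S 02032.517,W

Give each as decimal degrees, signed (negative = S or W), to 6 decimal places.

1. -11.450285, -94.290035
2. -83.681784, 120.217588
3. -0.385730, -20.541950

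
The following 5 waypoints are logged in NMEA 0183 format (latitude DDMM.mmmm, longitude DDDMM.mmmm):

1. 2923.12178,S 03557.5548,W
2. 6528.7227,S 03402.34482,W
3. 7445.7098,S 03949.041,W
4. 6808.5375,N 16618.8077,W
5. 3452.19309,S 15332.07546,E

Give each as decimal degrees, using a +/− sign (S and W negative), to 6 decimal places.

1. -29.385363, -35.959247
2. -65.478712, -34.039080
3. -74.761830, -39.817350
4. 68.142292, -166.313462
5. -34.869885, 153.534591

Point 1:
  Lat: degrees = first 2 digits = 29, minutes = 23.12178; 29 + 23.12178/60 = 29.3853630
  hemisphere S, so the sign is −
  λ: degrees = first 3 digits = 35, minutes = 57.5548; 35 + 57.5548/60 = 35.9592467
  W → negative
Point 2:
  φ: degrees = first 2 digits = 65, minutes = 28.7227; 65 + 28.7227/60 = 65.4787117
  hemisphere S, so the sign is −
  λ: split at 3 digits → 034° and 2.34482′; 34 + 2.34482/60 = 34.0390803
  W → negative
Point 3:
  Latitude: split at 2 digits → 74° and 45.7098′; 74 + 45.7098/60 = 74.7618300
  S ⇒ negate
  Longitude: degrees = first 3 digits = 39, minutes = 49.041; 39 + 49.041/60 = 39.8173500
  W ⇒ negate
Point 4:
  φ: degrees = first 2 digits = 68, minutes = 8.5375; 68 + 8.5375/60 = 68.1422917
  N ⇒ keep positive
  Longitude: degrees = first 3 digits = 166, minutes = 18.8077; 166 + 18.8077/60 = 166.3134617
  W → negative
Point 5:
  φ: split at 2 digits → 34° and 52.19309′; 34 + 52.19309/60 = 34.8698848
  S → negative
  λ: split at 3 digits → 153° and 32.07546′; 153 + 32.07546/60 = 153.5345910
  E → positive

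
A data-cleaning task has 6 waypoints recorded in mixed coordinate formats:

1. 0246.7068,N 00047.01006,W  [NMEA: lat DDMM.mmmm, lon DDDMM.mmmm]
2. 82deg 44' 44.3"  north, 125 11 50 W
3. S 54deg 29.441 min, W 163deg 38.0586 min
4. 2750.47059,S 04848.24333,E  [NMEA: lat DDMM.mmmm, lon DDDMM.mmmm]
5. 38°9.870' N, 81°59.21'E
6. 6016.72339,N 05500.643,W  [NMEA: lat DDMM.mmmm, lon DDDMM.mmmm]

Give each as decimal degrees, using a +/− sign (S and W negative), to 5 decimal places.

1. 2.77845, -0.78350
2. 82.74564, -125.19722
3. -54.49068, -163.63431
4. -27.84118, 48.80406
5. 38.16450, 81.98683
6. 60.27872, -55.01072

Point 1:
  Lat: split at 2 digits → 02° and 46.7068′; 2 + 46.7068/60 = 2.778447
  N → positive
  Longitude: split at 3 digits → 000° and 47.01006′; 0 + 47.01006/60 = 0.783501
  hemisphere W, so the sign is −
Point 2:
  φ: 82° + 44/60 + 44.3/3600 = 82 + 0.733333 + 0.012306 = 82.745639
  N → positive
  Longitude: 125 + 11/60 + 50/3600 = 125.197222
  W ⇒ negate
Point 3:
  φ: 29.441′ = 0.490683°; total 54.490683
  hemisphere S, so the sign is −
  λ: 163 + 38.0586/60 = 163.634310
  hemisphere W, so the sign is −
Point 4:
  φ: split at 2 digits → 27° and 50.47059′; 27 + 50.47059/60 = 27.841177
  S → negative
  λ: degrees = first 3 digits = 48, minutes = 48.24333; 48 + 48.24333/60 = 48.804056
  E → positive
Point 5:
  Latitude: 38 + 9.87/60 = 38.164500
  N ⇒ keep positive
  Lon: 59.21′ = 0.986833°; total 81.986833
  E → positive
Point 6:
  Latitude: degrees = first 2 digits = 60, minutes = 16.72339; 60 + 16.72339/60 = 60.278723
  N → positive
  λ: degrees = first 3 digits = 55, minutes = 0.643; 55 + 0.643/60 = 55.010717
  W ⇒ negate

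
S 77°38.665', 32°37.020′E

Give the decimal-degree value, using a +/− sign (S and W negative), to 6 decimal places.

φ: 38.665′ = 0.644417°; total 77.6444167
S → negative
Lon: 32 + 37.02/60 = 32.6170000
E ⇒ keep positive

-77.644417, 32.617000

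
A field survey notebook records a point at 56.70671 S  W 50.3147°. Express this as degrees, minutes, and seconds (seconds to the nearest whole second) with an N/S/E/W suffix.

φ: whole degrees 56; 42.40260′ → 42′ and 24.16″
Longitude: whole degrees 50; 18.88200′ → 18′ and 52.92″

56°42′24″ S, 50°18′53″ W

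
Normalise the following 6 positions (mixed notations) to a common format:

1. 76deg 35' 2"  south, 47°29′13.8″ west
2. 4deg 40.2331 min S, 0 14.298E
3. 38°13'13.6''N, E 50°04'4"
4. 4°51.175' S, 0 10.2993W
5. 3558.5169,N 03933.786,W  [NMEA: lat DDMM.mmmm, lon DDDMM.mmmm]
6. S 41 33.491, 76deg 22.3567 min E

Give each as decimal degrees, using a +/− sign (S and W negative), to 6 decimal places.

1. -76.583889, -47.487167
2. -4.670552, 0.238300
3. 38.220444, 50.067778
4. -4.852917, -0.171655
5. 35.975282, -39.563100
6. -41.558183, 76.372612

Point 1:
  Lat: 76 + 35/60 + 2/3600 = 76.5838889
  S ⇒ negate
  λ: 29′ + 13.8″ = 29.23000′; 47 + 29.23000/60 = 47.4871667
  W ⇒ negate
Point 2:
  Latitude: 40.2331′ = 0.670552°; total 4.6705517
  hemisphere S, so the sign is −
  Longitude: 14.298′ = 0.238300°; total 0.2383000
  E ⇒ keep positive
Point 3:
  Latitude: 13′ + 13.6″ = 13.22667′; 38 + 13.22667/60 = 38.2204444
  N ⇒ keep positive
  λ: 4′ + 4″ = 4.06667′; 50 + 4.06667/60 = 50.0677778
  E ⇒ keep positive
Point 4:
  φ: 51.175′ = 0.852917°; total 4.8529167
  S → negative
  Longitude: 0 + 10.2993/60 = 0.1716550
  W ⇒ negate
Point 5:
  φ: split at 2 digits → 35° and 58.5169′; 35 + 58.5169/60 = 35.9752817
  N ⇒ keep positive
  Longitude: split at 3 digits → 039° and 33.786′; 39 + 33.786/60 = 39.5631000
  hemisphere W, so the sign is −
Point 6:
  φ: 41 + 33.491/60 = 41.5581833
  hemisphere S, so the sign is −
  λ: 76 + 22.3567/60 = 76.3726117
  E ⇒ keep positive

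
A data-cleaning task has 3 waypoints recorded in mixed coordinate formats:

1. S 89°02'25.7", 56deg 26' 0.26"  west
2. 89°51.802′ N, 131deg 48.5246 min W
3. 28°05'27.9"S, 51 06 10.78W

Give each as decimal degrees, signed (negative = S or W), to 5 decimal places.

1. -89.04047, -56.43341
2. 89.86337, -131.80874
3. -28.09108, -51.10299

Point 1:
  φ: 2′ + 25.7″ = 2.42833′; 89 + 2.42833/60 = 89.040472
  S ⇒ negate
  Lon: 26′ + 0.26″ = 26.00433′; 56 + 26.00433/60 = 56.433406
  W → negative
Point 2:
  Latitude: 51.802′ = 0.863367°; total 89.863367
  N → positive
  λ: 131 + 48.5246/60 = 131.808743
  hemisphere W, so the sign is −
Point 3:
  Lat: 28° + 5/60 + 27.9/3600 = 28 + 0.083333 + 0.007750 = 28.091083
  hemisphere S, so the sign is −
  λ: 6′ + 10.78″ = 6.17967′; 51 + 6.17967/60 = 51.102994
  hemisphere W, so the sign is −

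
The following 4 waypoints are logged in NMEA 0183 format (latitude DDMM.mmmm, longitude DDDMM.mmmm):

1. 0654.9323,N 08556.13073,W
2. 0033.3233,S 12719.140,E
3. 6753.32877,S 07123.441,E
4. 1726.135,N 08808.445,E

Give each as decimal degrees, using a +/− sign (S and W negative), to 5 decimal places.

1. 6.91554, -85.93551
2. -0.55539, 127.31900
3. -67.88881, 71.39068
4. 17.43558, 88.14075

Point 1:
  Latitude: split at 2 digits → 06° and 54.9323′; 6 + 54.9323/60 = 6.915538
  N ⇒ keep positive
  Longitude: degrees = first 3 digits = 85, minutes = 56.13073; 85 + 56.13073/60 = 85.935512
  W → negative
Point 2:
  Latitude: degrees = first 2 digits = 0, minutes = 33.3233; 0 + 33.3233/60 = 0.555388
  S → negative
  λ: split at 3 digits → 127° and 19.14′; 127 + 19.14/60 = 127.319000
  E ⇒ keep positive
Point 3:
  φ: split at 2 digits → 67° and 53.32877′; 67 + 53.32877/60 = 67.888813
  S → negative
  Lon: split at 3 digits → 071° and 23.441′; 71 + 23.441/60 = 71.390683
  E ⇒ keep positive
Point 4:
  Latitude: degrees = first 2 digits = 17, minutes = 26.135; 17 + 26.135/60 = 17.435583
  N → positive
  Lon: split at 3 digits → 088° and 8.445′; 88 + 8.445/60 = 88.140750
  E → positive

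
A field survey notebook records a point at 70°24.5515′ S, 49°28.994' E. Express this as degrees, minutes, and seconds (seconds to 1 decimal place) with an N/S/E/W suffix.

70°24′33.1″ S, 49°28′59.6″ E

Lat: 24.55150′ → 24′ and 0.55150 × 60 = 33.090″
Lon: fractional minutes 0.99400 × 60 = 59.640″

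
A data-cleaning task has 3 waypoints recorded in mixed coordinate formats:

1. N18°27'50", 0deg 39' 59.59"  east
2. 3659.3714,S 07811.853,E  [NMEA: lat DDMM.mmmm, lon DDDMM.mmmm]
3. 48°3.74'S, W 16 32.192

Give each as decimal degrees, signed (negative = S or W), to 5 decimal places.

1. 18.46389, 0.66655
2. -36.98952, 78.19755
3. -48.06233, -16.53653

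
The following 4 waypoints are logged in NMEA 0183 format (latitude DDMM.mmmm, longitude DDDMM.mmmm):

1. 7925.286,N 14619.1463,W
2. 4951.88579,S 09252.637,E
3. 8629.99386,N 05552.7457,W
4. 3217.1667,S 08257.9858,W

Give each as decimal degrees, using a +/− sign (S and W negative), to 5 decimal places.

Point 1:
  Lat: split at 2 digits → 79° and 25.286′; 79 + 25.286/60 = 79.421433
  N → positive
  Longitude: split at 3 digits → 146° and 19.1463′; 146 + 19.1463/60 = 146.319105
  hemisphere W, so the sign is −
Point 2:
  φ: split at 2 digits → 49° and 51.88579′; 49 + 51.88579/60 = 49.864763
  S → negative
  λ: split at 3 digits → 092° and 52.637′; 92 + 52.637/60 = 92.877283
  E ⇒ keep positive
Point 3:
  Lat: split at 2 digits → 86° and 29.99386′; 86 + 29.99386/60 = 86.499898
  N → positive
  Longitude: split at 3 digits → 055° and 52.7457′; 55 + 52.7457/60 = 55.879095
  W → negative
Point 4:
  φ: degrees = first 2 digits = 32, minutes = 17.1667; 32 + 17.1667/60 = 32.286112
  S → negative
  Lon: degrees = first 3 digits = 82, minutes = 57.9858; 82 + 57.9858/60 = 82.966430
  W → negative

1. 79.42143, -146.31911
2. -49.86476, 92.87728
3. 86.49990, -55.87910
4. -32.28611, -82.96643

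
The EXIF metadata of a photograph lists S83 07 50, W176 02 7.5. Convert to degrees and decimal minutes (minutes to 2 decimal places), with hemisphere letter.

83° 7.83′ S, 176° 2.13′ W

Lat: seconds/60 = 0.83333; minutes = 7 + 0.83333 = 7.8333
λ: 2 + 7.5/60 = 2.1250′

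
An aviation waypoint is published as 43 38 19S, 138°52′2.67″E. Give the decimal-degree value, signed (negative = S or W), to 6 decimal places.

-43.638611, 138.867408

Lat: 43 + 38/60 + 19/3600 = 43.6386111
S ⇒ negate
Longitude: 52′ + 2.67″ = 52.04450′; 138 + 52.04450/60 = 138.8674083
E ⇒ keep positive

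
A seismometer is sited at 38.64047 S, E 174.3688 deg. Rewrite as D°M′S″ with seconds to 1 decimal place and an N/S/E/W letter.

38°38′25.7″ S, 174°22′7.7″ E

φ: whole degrees 38; 38.42820′ → 38′ and 25.692″
Longitude: whole degrees 174; 22.12800′ → 22′ and 7.680″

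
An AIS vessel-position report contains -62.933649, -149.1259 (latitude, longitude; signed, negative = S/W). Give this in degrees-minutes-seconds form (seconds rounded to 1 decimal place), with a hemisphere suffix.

Latitude is negative → S; |value| = 62.933649
Lat: 0.933649° → 56.01894′; 0.01894 × 60 = 1.136″
Longitude is negative → W; |value| = 149.125900
Longitude: 0.125900° → 7.55400′; 0.55400 × 60 = 33.240″

62°56′1.1″ S, 149°07′33.2″ W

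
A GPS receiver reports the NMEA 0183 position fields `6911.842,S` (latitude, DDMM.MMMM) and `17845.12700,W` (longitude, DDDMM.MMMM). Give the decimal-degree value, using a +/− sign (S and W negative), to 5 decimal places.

-69.19737, -178.75212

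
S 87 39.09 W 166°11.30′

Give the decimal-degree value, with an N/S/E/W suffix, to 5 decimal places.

87.65150° S, 166.18833° W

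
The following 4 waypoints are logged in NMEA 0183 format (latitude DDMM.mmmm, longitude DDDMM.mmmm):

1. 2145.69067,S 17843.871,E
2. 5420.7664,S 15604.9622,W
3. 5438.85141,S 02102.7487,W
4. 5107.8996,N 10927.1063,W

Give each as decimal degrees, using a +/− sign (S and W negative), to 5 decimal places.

1. -21.76151, 178.73118
2. -54.34611, -156.08270
3. -54.64752, -21.04581
4. 51.13166, -109.45177

Point 1:
  Latitude: split at 2 digits → 21° and 45.69067′; 21 + 45.69067/60 = 21.761511
  S → negative
  Longitude: degrees = first 3 digits = 178, minutes = 43.871; 178 + 43.871/60 = 178.731183
  E → positive
Point 2:
  φ: degrees = first 2 digits = 54, minutes = 20.7664; 54 + 20.7664/60 = 54.346107
  S → negative
  λ: split at 3 digits → 156° and 4.9622′; 156 + 4.9622/60 = 156.082703
  W ⇒ negate
Point 3:
  φ: degrees = first 2 digits = 54, minutes = 38.85141; 54 + 38.85141/60 = 54.647524
  S → negative
  Longitude: degrees = first 3 digits = 21, minutes = 2.7487; 21 + 2.7487/60 = 21.045812
  W → negative
Point 4:
  Latitude: degrees = first 2 digits = 51, minutes = 7.8996; 51 + 7.8996/60 = 51.131660
  N ⇒ keep positive
  Lon: split at 3 digits → 109° and 27.1063′; 109 + 27.1063/60 = 109.451772
  W → negative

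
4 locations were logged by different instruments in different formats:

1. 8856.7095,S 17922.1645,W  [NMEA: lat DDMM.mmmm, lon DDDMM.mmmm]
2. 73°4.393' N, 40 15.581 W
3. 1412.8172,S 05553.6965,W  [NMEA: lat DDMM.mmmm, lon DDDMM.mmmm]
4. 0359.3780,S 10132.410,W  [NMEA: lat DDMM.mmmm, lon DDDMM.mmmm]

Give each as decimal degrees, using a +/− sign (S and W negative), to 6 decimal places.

1. -88.945158, -179.369408
2. 73.073217, -40.259683
3. -14.213620, -55.894942
4. -3.989633, -101.540167

Point 1:
  φ: split at 2 digits → 88° and 56.7095′; 88 + 56.7095/60 = 88.9451583
  hemisphere S, so the sign is −
  Longitude: degrees = first 3 digits = 179, minutes = 22.1645; 179 + 22.1645/60 = 179.3694083
  W ⇒ negate
Point 2:
  Lat: 73 + 4.393/60 = 73.0732167
  N → positive
  Lon: 40 + 15.581/60 = 40.2596833
  W ⇒ negate
Point 3:
  Latitude: degrees = first 2 digits = 14, minutes = 12.8172; 14 + 12.8172/60 = 14.2136200
  S ⇒ negate
  Lon: split at 3 digits → 055° and 53.6965′; 55 + 53.6965/60 = 55.8949417
  hemisphere W, so the sign is −
Point 4:
  φ: split at 2 digits → 03° and 59.378′; 3 + 59.378/60 = 3.9896333
  hemisphere S, so the sign is −
  Longitude: degrees = first 3 digits = 101, minutes = 32.41; 101 + 32.41/60 = 101.5401667
  W ⇒ negate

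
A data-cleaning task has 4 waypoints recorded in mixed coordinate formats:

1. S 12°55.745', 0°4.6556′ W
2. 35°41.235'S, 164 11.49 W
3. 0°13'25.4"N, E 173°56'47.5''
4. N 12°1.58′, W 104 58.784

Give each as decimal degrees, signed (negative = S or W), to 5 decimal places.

Point 1:
  Lat: 12 + 55.745/60 = 12.929083
  S ⇒ negate
  λ: 4.6556′ = 0.077593°; total 0.077593
  hemisphere W, so the sign is −
Point 2:
  Latitude: 41.235′ = 0.687250°; total 35.687250
  S ⇒ negate
  λ: 164 + 11.49/60 = 164.191500
  W → negative
Point 3:
  φ: 13′ + 25.4″ = 13.42333′; 0 + 13.42333/60 = 0.223722
  N → positive
  λ: 56′ + 47.5″ = 56.79167′; 173 + 56.79167/60 = 173.946528
  E → positive
Point 4:
  Lat: 1.58′ = 0.026333°; total 12.026333
  N ⇒ keep positive
  Lon: 104 + 58.784/60 = 104.979733
  hemisphere W, so the sign is −

1. -12.92908, -0.07759
2. -35.68725, -164.19150
3. 0.22372, 173.94653
4. 12.02633, -104.97973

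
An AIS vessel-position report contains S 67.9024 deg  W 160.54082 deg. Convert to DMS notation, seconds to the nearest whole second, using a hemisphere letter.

67°54′9″ S, 160°32′27″ W

Latitude: whole degrees 67; 54.14400′ → 54′ and 8.64″
Longitude: whole degrees 160; 32.44920′ → 32′ and 26.95″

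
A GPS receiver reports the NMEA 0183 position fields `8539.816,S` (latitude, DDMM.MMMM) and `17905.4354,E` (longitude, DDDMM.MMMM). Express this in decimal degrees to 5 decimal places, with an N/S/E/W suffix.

φ: split at 2 digits → 85° and 39.816′; 85 + 39.816/60 = 85.663600
Lon: degrees = first 3 digits = 179, minutes = 5.4354; 179 + 5.4354/60 = 179.090590

85.66360° S, 179.09059° E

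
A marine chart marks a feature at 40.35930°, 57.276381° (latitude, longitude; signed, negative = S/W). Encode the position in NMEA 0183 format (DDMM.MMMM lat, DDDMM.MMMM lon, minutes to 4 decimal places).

φ: minutes = (40.359300 − 40) × 60 = 21.558000
λ: 57° + 0.276381 × 60 = 57° 16.582860′

4021.5580,N / 05716.5829,E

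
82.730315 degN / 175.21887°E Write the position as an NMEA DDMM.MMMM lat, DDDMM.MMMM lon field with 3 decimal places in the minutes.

φ: minutes = (82.730315 − 82) × 60 = 43.81890
Longitude: 175° + 0.218870 × 60 = 175° 13.13220′

8243.819,N / 17513.132,E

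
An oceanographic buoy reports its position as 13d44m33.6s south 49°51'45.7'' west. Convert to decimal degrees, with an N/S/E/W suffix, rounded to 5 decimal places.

Latitude: 13 + 44/60 + 33.6/3600 = 13.742667
Longitude: 49 + 51/60 + 45.7/3600 = 49.862694

13.74267° S, 49.86269° W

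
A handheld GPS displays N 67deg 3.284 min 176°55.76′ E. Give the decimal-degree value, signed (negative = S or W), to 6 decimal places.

Latitude: 67 + 3.284/60 = 67.0547333
N ⇒ keep positive
λ: 55.76′ = 0.929333°; total 176.9293333
E ⇒ keep positive

67.054733, 176.929333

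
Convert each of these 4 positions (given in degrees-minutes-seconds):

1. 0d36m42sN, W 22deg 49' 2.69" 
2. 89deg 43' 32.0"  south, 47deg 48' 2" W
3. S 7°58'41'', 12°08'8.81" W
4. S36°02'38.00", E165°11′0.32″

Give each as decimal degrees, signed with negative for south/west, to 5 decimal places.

1. 0.61167, -22.81741
2. -89.72556, -47.80056
3. -7.97806, -12.13578
4. -36.04389, 165.18342

Point 1:
  φ: 0° + 36/60 + 42/3600 = 0 + 0.600000 + 0.011667 = 0.611667
  N → positive
  Lon: 49′ + 2.69″ = 49.04483′; 22 + 49.04483/60 = 22.817414
  W ⇒ negate
Point 2:
  φ: 89 + 43/60 + 32/3600 = 89.725556
  hemisphere S, so the sign is −
  Lon: 48′ + 2″ = 48.03333′; 47 + 48.03333/60 = 47.800556
  W → negative
Point 3:
  Latitude: 7 + 58/60 + 41/3600 = 7.978056
  S → negative
  Lon: 8′ + 8.81″ = 8.14683′; 12 + 8.14683/60 = 12.135781
  hemisphere W, so the sign is −
Point 4:
  Latitude: 2′ + 38″ = 2.63333′; 36 + 2.63333/60 = 36.043889
  hemisphere S, so the sign is −
  λ: 165° + 11/60 + 0.32/3600 = 165 + 0.183333 + 0.000089 = 165.183422
  E → positive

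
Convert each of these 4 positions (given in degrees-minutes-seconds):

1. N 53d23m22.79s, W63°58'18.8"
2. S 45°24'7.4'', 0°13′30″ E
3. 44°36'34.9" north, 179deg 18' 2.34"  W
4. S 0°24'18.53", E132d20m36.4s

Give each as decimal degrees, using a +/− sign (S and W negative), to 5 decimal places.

1. 53.38966, -63.97189
2. -45.40206, 0.22500
3. 44.60969, -179.30065
4. -0.40515, 132.34344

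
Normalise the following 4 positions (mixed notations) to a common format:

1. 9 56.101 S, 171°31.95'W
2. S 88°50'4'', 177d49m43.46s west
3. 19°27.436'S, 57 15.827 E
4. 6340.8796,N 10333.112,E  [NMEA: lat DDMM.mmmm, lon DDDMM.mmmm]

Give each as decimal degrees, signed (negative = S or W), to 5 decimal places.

1. -9.93502, -171.53250
2. -88.83444, -177.82874
3. -19.45727, 57.26378
4. 63.68133, 103.55187

Point 1:
  Lat: 9 + 56.101/60 = 9.935017
  hemisphere S, so the sign is −
  Lon: 171 + 31.95/60 = 171.532500
  W → negative
Point 2:
  Lat: 88° + 50/60 + 4/3600 = 88 + 0.833333 + 0.001111 = 88.834444
  hemisphere S, so the sign is −
  λ: 49′ + 43.46″ = 49.72433′; 177 + 49.72433/60 = 177.828739
  hemisphere W, so the sign is −
Point 3:
  Latitude: 27.436′ = 0.457267°; total 19.457267
  S → negative
  Lon: 57 + 15.827/60 = 57.263783
  E ⇒ keep positive
Point 4:
  Latitude: degrees = first 2 digits = 63, minutes = 40.8796; 63 + 40.8796/60 = 63.681327
  N ⇒ keep positive
  Lon: split at 3 digits → 103° and 33.112′; 103 + 33.112/60 = 103.551867
  E → positive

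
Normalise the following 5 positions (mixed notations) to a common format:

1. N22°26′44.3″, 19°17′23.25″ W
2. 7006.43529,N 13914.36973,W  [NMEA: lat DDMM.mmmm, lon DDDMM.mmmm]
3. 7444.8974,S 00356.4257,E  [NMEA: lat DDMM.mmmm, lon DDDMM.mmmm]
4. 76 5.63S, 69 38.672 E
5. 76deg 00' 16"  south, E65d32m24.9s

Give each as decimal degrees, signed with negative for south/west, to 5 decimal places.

1. 22.44564, -19.28979
2. 70.10725, -139.23950
3. -74.74829, 3.94043
4. -76.09383, 69.64453
5. -76.00444, 65.54025

Point 1:
  Lat: 26′ + 44.3″ = 26.73833′; 22 + 26.73833/60 = 22.445639
  N ⇒ keep positive
  Longitude: 17′ + 23.25″ = 17.38750′; 19 + 17.38750/60 = 19.289792
  W ⇒ negate
Point 2:
  φ: split at 2 digits → 70° and 6.43529′; 70 + 6.43529/60 = 70.107255
  N ⇒ keep positive
  Lon: split at 3 digits → 139° and 14.36973′; 139 + 14.36973/60 = 139.239496
  W → negative
Point 3:
  Lat: split at 2 digits → 74° and 44.8974′; 74 + 44.8974/60 = 74.748290
  hemisphere S, so the sign is −
  Lon: split at 3 digits → 003° and 56.4257′; 3 + 56.4257/60 = 3.940428
  E ⇒ keep positive
Point 4:
  Lat: 76 + 5.63/60 = 76.093833
  hemisphere S, so the sign is −
  Longitude: 38.672′ = 0.644533°; total 69.644533
  E ⇒ keep positive
Point 5:
  Lat: 0′ + 16″ = 0.26667′; 76 + 0.26667/60 = 76.004444
  S → negative
  Longitude: 65 + 32/60 + 24.9/3600 = 65.540250
  E → positive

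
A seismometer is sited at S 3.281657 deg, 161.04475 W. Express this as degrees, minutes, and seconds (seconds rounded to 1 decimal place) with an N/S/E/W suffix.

φ: 0.281657° → 16.89942′; 0.89942 × 60 = 53.965″
λ: whole degrees 161; 2.68500′ → 2′ and 41.100″

3°16′54.0″ S, 161°02′41.1″ W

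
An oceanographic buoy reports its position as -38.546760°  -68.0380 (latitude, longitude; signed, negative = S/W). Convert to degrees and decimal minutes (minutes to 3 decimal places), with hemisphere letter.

Latitude is negative → S; |value| = 38.546760
φ: 38° + 0.546760 × 60 = 38° 32.80560′
Longitude is negative → W; |value| = 68.038000
λ: 68° + 0.038000 × 60 = 68° 2.28000′

38° 32.806′ S, 68° 2.280′ W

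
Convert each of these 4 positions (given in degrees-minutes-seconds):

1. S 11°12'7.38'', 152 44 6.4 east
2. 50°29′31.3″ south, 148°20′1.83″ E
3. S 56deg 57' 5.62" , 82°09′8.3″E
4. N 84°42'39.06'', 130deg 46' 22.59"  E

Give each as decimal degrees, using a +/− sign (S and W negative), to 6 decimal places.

Point 1:
  Lat: 12′ + 7.38″ = 12.12300′; 11 + 12.12300/60 = 11.2020500
  hemisphere S, so the sign is −
  λ: 152 + 44/60 + 6.4/3600 = 152.7351111
  E ⇒ keep positive
Point 2:
  φ: 29′ + 31.3″ = 29.52167′; 50 + 29.52167/60 = 50.4920278
  S ⇒ negate
  Lon: 20′ + 1.83″ = 20.03050′; 148 + 20.03050/60 = 148.3338417
  E ⇒ keep positive
Point 3:
  φ: 57′ + 5.62″ = 57.09367′; 56 + 57.09367/60 = 56.9515611
  S → negative
  λ: 9′ + 8.3″ = 9.13833′; 82 + 9.13833/60 = 82.1523056
  E ⇒ keep positive
Point 4:
  Lat: 84° + 42/60 + 39.06/3600 = 84 + 0.700000 + 0.010850 = 84.7108500
  N → positive
  Lon: 130 + 46/60 + 22.59/3600 = 130.7729417
  E → positive

1. -11.202050, 152.735111
2. -50.492028, 148.333842
3. -56.951561, 82.152306
4. 84.710850, 130.772942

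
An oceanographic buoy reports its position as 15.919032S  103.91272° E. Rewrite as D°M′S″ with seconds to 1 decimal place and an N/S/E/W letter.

Lat: whole degrees 15; 55.14192′ → 55′ and 8.515″
λ: 0.912720 × 60 = 54.76320′ → 54′, remainder × 60 = 45.792″

15°55′8.5″ S, 103°54′45.8″ E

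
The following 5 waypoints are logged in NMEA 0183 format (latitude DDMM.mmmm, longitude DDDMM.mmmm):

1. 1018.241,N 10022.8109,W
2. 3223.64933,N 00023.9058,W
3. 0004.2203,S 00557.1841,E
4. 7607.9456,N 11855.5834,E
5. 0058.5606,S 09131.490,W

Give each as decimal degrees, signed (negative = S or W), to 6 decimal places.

1. 10.304017, -100.380182
2. 32.394156, -0.398430
3. -0.070338, 5.953068
4. 76.132427, 118.926390
5. -0.976010, -91.524833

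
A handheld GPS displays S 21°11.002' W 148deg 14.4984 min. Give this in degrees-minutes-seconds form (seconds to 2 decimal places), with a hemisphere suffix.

21°11′0.12″ S, 148°14′29.90″ W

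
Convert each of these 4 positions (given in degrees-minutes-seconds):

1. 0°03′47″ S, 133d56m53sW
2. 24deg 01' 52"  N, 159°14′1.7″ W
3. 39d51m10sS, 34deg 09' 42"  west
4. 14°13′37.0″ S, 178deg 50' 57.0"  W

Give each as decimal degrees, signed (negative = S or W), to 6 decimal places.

Point 1:
  φ: 0° + 3/60 + 47/3600 = 0 + 0.050000 + 0.013056 = 0.0630556
  S ⇒ negate
  Lon: 133° + 56/60 + 53/3600 = 133 + 0.933333 + 0.014722 = 133.9480556
  W → negative
Point 2:
  Lat: 1′ + 52″ = 1.86667′; 24 + 1.86667/60 = 24.0311111
  N → positive
  Longitude: 159 + 14/60 + 1.7/3600 = 159.2338056
  W → negative
Point 3:
  Lat: 39 + 51/60 + 10/3600 = 39.8527778
  S → negative
  Lon: 34° + 9/60 + 42/3600 = 34 + 0.150000 + 0.011667 = 34.1616667
  hemisphere W, so the sign is −
Point 4:
  Latitude: 13′ + 37″ = 13.61667′; 14 + 13.61667/60 = 14.2269444
  S → negative
  λ: 178° + 50/60 + 57/3600 = 178 + 0.833333 + 0.015833 = 178.8491667
  W ⇒ negate

1. -0.063056, -133.948056
2. 24.031111, -159.233806
3. -39.852778, -34.161667
4. -14.226944, -178.849167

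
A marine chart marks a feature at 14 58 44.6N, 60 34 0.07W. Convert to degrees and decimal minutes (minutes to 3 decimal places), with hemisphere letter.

14° 58.743′ N, 60° 34.001′ W

Latitude: 58 + 44.6/60 = 58.74333′
Lon: seconds/60 = 0.00117; minutes = 34 + 0.00117 = 34.00117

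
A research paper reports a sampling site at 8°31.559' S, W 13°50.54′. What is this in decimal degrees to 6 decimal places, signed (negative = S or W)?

-8.525983, -13.842333

Lat: 8 + 31.559/60 = 8.5259833
S → negative
Longitude: 13 + 50.54/60 = 13.8423333
W → negative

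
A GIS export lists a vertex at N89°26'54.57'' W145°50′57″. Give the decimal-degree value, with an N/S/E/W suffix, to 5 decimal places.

89.44849° N, 145.84917° W

Latitude: 89 + 26/60 + 54.57/3600 = 89.448492
Lon: 50′ + 57″ = 50.95000′; 145 + 50.95000/60 = 145.849167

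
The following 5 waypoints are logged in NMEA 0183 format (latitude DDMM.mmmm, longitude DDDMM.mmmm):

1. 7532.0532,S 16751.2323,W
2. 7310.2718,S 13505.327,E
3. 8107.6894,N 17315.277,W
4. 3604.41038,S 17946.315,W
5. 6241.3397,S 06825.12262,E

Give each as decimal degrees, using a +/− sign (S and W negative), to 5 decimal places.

Point 1:
  Lat: split at 2 digits → 75° and 32.0532′; 75 + 32.0532/60 = 75.534220
  S → negative
  Lon: degrees = first 3 digits = 167, minutes = 51.2323; 167 + 51.2323/60 = 167.853872
  hemisphere W, so the sign is −
Point 2:
  Lat: degrees = first 2 digits = 73, minutes = 10.2718; 73 + 10.2718/60 = 73.171197
  hemisphere S, so the sign is −
  Lon: split at 3 digits → 135° and 5.327′; 135 + 5.327/60 = 135.088783
  E ⇒ keep positive
Point 3:
  φ: degrees = first 2 digits = 81, minutes = 7.6894; 81 + 7.6894/60 = 81.128157
  N → positive
  Lon: split at 3 digits → 173° and 15.277′; 173 + 15.277/60 = 173.254617
  W → negative
Point 4:
  Latitude: degrees = first 2 digits = 36, minutes = 4.41038; 36 + 4.41038/60 = 36.073506
  S ⇒ negate
  Lon: split at 3 digits → 179° and 46.315′; 179 + 46.315/60 = 179.771917
  hemisphere W, so the sign is −
Point 5:
  Latitude: degrees = first 2 digits = 62, minutes = 41.3397; 62 + 41.3397/60 = 62.688995
  hemisphere S, so the sign is −
  Lon: split at 3 digits → 068° and 25.12262′; 68 + 25.12262/60 = 68.418710
  E ⇒ keep positive

1. -75.53422, -167.85387
2. -73.17120, 135.08878
3. 81.12816, -173.25462
4. -36.07351, -179.77192
5. -62.68900, 68.41871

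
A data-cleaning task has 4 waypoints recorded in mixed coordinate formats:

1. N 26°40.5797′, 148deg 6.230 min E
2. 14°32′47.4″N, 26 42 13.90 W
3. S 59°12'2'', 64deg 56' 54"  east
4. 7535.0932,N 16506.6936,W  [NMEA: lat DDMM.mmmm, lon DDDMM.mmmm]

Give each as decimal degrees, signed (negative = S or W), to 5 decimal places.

Point 1:
  φ: 26 + 40.5797/60 = 26.676328
  N ⇒ keep positive
  λ: 148 + 6.23/60 = 148.103833
  E → positive
Point 2:
  Latitude: 14° + 32/60 + 47.4/3600 = 14 + 0.533333 + 0.013167 = 14.546500
  N ⇒ keep positive
  Lon: 42′ + 13.9″ = 42.23167′; 26 + 42.23167/60 = 26.703861
  W ⇒ negate
Point 3:
  φ: 59° + 12/60 + 2/3600 = 59 + 0.200000 + 0.000556 = 59.200556
  S → negative
  Lon: 64 + 56/60 + 54/3600 = 64.948333
  E ⇒ keep positive
Point 4:
  φ: split at 2 digits → 75° and 35.0932′; 75 + 35.0932/60 = 75.584887
  N ⇒ keep positive
  Lon: degrees = first 3 digits = 165, minutes = 6.6936; 165 + 6.6936/60 = 165.111560
  hemisphere W, so the sign is −

1. 26.67633, 148.10383
2. 14.54650, -26.70386
3. -59.20056, 64.94833
4. 75.58489, -165.11156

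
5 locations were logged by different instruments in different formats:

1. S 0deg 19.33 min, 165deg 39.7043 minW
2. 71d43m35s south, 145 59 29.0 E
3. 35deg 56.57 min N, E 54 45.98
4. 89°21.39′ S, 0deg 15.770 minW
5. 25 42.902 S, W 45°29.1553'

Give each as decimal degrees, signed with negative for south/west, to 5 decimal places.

1. -0.32217, -165.66174
2. -71.72639, 145.99139
3. 35.94283, 54.76633
4. -89.35650, -0.26283
5. -25.71503, -45.48592

Point 1:
  φ: 0 + 19.33/60 = 0.322167
  S ⇒ negate
  λ: 39.7043′ = 0.661738°; total 165.661738
  hemisphere W, so the sign is −
Point 2:
  Lat: 43′ + 35″ = 43.58333′; 71 + 43.58333/60 = 71.726389
  hemisphere S, so the sign is −
  Lon: 145° + 59/60 + 29/3600 = 145 + 0.983333 + 0.008056 = 145.991389
  E → positive
Point 3:
  φ: 56.57′ = 0.942833°; total 35.942833
  N ⇒ keep positive
  λ: 45.98′ = 0.766333°; total 54.766333
  E ⇒ keep positive
Point 4:
  φ: 21.39′ = 0.356500°; total 89.356500
  hemisphere S, so the sign is −
  Longitude: 15.77′ = 0.262833°; total 0.262833
  hemisphere W, so the sign is −
Point 5:
  φ: 42.902′ = 0.715033°; total 25.715033
  hemisphere S, so the sign is −
  Longitude: 45 + 29.1553/60 = 45.485922
  hemisphere W, so the sign is −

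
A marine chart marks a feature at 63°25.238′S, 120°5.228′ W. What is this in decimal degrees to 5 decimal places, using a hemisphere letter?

φ: 63 + 25.238/60 = 63.420633
Lon: 5.228′ = 0.087133°; total 120.087133

63.42063° S, 120.08713° W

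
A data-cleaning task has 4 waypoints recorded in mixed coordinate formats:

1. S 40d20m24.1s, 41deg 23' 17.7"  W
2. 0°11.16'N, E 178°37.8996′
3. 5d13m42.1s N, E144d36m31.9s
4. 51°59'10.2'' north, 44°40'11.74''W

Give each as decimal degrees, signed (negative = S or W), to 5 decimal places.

1. -40.34003, -41.38825
2. 0.18600, 178.63166
3. 5.22836, 144.60886
4. 51.98617, -44.66993

Point 1:
  φ: 20′ + 24.1″ = 20.40167′; 40 + 20.40167/60 = 40.340028
  S → negative
  λ: 23′ + 17.7″ = 23.29500′; 41 + 23.29500/60 = 41.388250
  hemisphere W, so the sign is −
Point 2:
  Lat: 11.16′ = 0.186000°; total 0.186000
  N → positive
  λ: 178 + 37.8996/60 = 178.631660
  E ⇒ keep positive
Point 3:
  Lat: 5 + 13/60 + 42.1/3600 = 5.228361
  N → positive
  λ: 144 + 36/60 + 31.9/3600 = 144.608861
  E → positive
Point 4:
  Latitude: 51 + 59/60 + 10.2/3600 = 51.986167
  N → positive
  Lon: 44 + 40/60 + 11.74/3600 = 44.669928
  hemisphere W, so the sign is −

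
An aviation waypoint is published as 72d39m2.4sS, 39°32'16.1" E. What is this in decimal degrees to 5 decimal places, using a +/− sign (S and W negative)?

φ: 72 + 39/60 + 2.4/3600 = 72.650667
S → negative
λ: 32′ + 16.1″ = 32.26833′; 39 + 32.26833/60 = 39.537806
E ⇒ keep positive

-72.65067, 39.53781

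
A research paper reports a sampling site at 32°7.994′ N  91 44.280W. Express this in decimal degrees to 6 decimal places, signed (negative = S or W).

32.133233, -91.738000

Lat: 32 + 7.994/60 = 32.1332333
N ⇒ keep positive
λ: 91 + 44.28/60 = 91.7380000
hemisphere W, so the sign is −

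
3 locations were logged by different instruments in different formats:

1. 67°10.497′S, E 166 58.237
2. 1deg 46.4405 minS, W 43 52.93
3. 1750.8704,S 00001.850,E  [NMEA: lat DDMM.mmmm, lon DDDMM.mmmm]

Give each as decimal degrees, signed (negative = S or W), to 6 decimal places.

Point 1:
  Latitude: 67 + 10.497/60 = 67.1749500
  S ⇒ negate
  Longitude: 166 + 58.237/60 = 166.9706167
  E → positive
Point 2:
  φ: 1 + 46.4405/60 = 1.7740083
  hemisphere S, so the sign is −
  λ: 43 + 52.93/60 = 43.8821667
  W → negative
Point 3:
  Latitude: degrees = first 2 digits = 17, minutes = 50.8704; 17 + 50.8704/60 = 17.8478400
  hemisphere S, so the sign is −
  λ: degrees = first 3 digits = 0, minutes = 1.85; 0 + 1.85/60 = 0.0308333
  E → positive

1. -67.174950, 166.970617
2. -1.774008, -43.882167
3. -17.847840, 0.030833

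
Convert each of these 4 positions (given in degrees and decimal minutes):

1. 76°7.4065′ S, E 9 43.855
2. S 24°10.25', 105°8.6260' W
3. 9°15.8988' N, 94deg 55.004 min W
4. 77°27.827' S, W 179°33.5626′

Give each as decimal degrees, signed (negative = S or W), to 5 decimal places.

1. -76.12344, 9.73092
2. -24.17083, -105.14377
3. 9.26498, -94.91673
4. -77.46378, -179.55938

Point 1:
  φ: 7.4065′ = 0.123442°; total 76.123442
  hemisphere S, so the sign is −
  Lon: 43.855′ = 0.730917°; total 9.730917
  E → positive
Point 2:
  φ: 10.25′ = 0.170833°; total 24.170833
  S → negative
  λ: 8.626′ = 0.143767°; total 105.143767
  W ⇒ negate
Point 3:
  Latitude: 15.8988′ = 0.264980°; total 9.264980
  N ⇒ keep positive
  Longitude: 94 + 55.004/60 = 94.916733
  W → negative
Point 4:
  φ: 77 + 27.827/60 = 77.463783
  S ⇒ negate
  Longitude: 179 + 33.5626/60 = 179.559377
  W → negative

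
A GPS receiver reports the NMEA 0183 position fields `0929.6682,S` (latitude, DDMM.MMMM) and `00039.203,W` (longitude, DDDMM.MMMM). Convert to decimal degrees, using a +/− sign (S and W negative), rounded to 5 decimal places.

Latitude: split at 2 digits → 09° and 29.6682′; 9 + 29.6682/60 = 9.494470
S ⇒ negate
Longitude: split at 3 digits → 000° and 39.203′; 0 + 39.203/60 = 0.653383
hemisphere W, so the sign is −

-9.49447, -0.65338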